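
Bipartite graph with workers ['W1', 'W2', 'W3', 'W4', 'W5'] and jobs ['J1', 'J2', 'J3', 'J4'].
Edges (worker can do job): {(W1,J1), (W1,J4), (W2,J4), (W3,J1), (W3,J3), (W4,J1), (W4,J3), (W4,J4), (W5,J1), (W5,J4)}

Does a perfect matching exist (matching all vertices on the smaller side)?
No, maximum matching has size 3 < 4

Maximum matching has size 3, need 4 for perfect matching.
Unmatched workers: ['W1', 'W2']
Unmatched jobs: ['J2']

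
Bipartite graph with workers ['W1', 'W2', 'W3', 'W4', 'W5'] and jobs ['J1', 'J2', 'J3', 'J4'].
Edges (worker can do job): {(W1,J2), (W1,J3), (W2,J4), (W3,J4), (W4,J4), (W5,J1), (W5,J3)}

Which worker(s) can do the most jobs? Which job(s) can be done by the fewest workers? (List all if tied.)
Most versatile: W1, W5 (2 jobs); Least covered: J1, J2 (1 workers)

Worker degrees (jobs they can do): W1:2, W2:1, W3:1, W4:1, W5:2
Job degrees (workers who can do it): J1:1, J2:1, J3:2, J4:3

Maximum worker degree is 2, achieved by: W1, W5
Minimum job degree is 1, achieved by: J1, J2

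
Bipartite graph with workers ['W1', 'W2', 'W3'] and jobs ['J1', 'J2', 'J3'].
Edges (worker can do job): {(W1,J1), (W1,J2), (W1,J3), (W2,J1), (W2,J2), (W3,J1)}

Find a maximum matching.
Matching: {(W1,J3), (W2,J2), (W3,J1)}

Maximum matching (size 3):
  W1 → J3
  W2 → J2
  W3 → J1

Each worker is assigned to at most one job, and each job to at most one worker.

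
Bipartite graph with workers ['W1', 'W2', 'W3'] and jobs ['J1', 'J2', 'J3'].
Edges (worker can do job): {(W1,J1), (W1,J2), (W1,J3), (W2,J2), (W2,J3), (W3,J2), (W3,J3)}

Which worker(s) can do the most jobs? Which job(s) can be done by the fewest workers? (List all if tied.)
Most versatile: W1 (3 jobs); Least covered: J1 (1 workers)

Worker degrees (jobs they can do): W1:3, W2:2, W3:2
Job degrees (workers who can do it): J1:1, J2:3, J3:3

Maximum worker degree is 3, achieved by: W1
Minimum job degree is 1, achieved by: J1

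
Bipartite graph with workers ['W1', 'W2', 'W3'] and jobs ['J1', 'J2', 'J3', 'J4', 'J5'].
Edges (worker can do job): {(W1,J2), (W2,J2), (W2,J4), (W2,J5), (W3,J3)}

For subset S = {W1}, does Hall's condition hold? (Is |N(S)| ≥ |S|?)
Yes: |N(S)| = 1, |S| = 1

Subset S = {W1}
Neighbors N(S) = {J2}

|N(S)| = 1, |S| = 1
Hall's condition: |N(S)| ≥ |S| is satisfied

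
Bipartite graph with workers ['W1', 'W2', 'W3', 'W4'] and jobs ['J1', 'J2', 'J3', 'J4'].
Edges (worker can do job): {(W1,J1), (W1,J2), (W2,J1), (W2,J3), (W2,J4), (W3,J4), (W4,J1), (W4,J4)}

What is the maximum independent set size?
Maximum independent set = 4

By König's theorem:
- Min vertex cover = Max matching = 4
- Max independent set = Total vertices - Min vertex cover
- Max independent set = 8 - 4 = 4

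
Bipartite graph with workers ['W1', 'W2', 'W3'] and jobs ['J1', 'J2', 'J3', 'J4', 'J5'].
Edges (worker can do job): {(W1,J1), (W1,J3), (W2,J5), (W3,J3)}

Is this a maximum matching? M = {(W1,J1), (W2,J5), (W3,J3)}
Yes, size 3 is maximum

Proposed matching has size 3.
Maximum matching size for this graph: 3.

This is a maximum matching.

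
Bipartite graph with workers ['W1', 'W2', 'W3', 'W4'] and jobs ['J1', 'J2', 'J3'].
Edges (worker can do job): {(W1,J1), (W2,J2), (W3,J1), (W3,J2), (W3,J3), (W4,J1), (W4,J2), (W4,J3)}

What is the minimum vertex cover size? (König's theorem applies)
Minimum vertex cover size = 3

By König's theorem: in bipartite graphs,
min vertex cover = max matching = 3

Maximum matching has size 3, so minimum vertex cover also has size 3.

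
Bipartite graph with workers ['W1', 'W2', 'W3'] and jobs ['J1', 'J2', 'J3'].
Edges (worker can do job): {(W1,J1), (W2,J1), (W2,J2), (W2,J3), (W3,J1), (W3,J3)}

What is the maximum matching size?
Maximum matching size = 3

Maximum matching: {(W1,J1), (W2,J2), (W3,J3)}
Size: 3

This assigns 3 workers to 3 distinct jobs.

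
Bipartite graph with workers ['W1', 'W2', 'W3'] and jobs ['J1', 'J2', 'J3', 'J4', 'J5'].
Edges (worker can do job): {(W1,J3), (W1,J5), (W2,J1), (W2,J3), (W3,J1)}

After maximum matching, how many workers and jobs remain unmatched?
Unmatched: 0 workers, 2 jobs

Maximum matching size: 3
Workers: 3 total, 3 matched, 0 unmatched
Jobs: 5 total, 3 matched, 2 unmatched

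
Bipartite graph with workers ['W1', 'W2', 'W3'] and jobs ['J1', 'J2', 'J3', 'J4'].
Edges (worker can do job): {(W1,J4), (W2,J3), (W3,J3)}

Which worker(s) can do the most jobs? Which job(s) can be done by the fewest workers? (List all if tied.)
Most versatile: W1, W2, W3 (1 jobs); Least covered: J1, J2 (0 workers)

Worker degrees (jobs they can do): W1:1, W2:1, W3:1
Job degrees (workers who can do it): J1:0, J2:0, J3:2, J4:1

Maximum worker degree is 1, achieved by: W1, W2, W3
Minimum job degree is 0, achieved by: J1, J2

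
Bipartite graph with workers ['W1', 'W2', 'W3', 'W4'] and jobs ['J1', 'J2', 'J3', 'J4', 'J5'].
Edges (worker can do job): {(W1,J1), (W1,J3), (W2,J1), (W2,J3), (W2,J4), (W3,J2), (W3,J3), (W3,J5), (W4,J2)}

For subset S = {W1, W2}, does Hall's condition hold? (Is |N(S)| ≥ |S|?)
Yes: |N(S)| = 3, |S| = 2

Subset S = {W1, W2}
Neighbors N(S) = {J1, J3, J4}

|N(S)| = 3, |S| = 2
Hall's condition: |N(S)| ≥ |S| is satisfied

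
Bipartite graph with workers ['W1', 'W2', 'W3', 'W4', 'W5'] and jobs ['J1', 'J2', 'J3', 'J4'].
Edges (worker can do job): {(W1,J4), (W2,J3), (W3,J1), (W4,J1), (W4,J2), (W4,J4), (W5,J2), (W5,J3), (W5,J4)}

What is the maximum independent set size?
Maximum independent set = 5

By König's theorem:
- Min vertex cover = Max matching = 4
- Max independent set = Total vertices - Min vertex cover
- Max independent set = 9 - 4 = 5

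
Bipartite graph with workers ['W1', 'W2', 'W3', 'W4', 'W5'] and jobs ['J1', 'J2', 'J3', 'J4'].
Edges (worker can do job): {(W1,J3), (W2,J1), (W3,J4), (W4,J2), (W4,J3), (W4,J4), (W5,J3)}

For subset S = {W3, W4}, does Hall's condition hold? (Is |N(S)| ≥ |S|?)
Yes: |N(S)| = 3, |S| = 2

Subset S = {W3, W4}
Neighbors N(S) = {J2, J3, J4}

|N(S)| = 3, |S| = 2
Hall's condition: |N(S)| ≥ |S| is satisfied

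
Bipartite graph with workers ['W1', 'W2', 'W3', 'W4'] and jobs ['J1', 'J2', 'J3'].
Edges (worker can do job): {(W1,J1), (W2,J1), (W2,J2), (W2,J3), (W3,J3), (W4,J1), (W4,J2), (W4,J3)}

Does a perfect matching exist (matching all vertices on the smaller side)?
Yes, perfect matching exists (size 3)

Perfect matching: {(W1,J1), (W2,J2), (W4,J3)}
All 3 vertices on the smaller side are matched.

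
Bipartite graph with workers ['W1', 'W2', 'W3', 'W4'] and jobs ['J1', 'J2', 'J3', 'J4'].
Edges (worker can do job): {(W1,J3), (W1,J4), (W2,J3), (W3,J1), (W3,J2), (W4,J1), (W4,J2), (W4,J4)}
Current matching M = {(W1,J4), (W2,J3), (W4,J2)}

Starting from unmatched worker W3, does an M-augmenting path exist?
Yes: W3 → J2 → W4 → J1

An M-augmenting path alternates non-matching / matching edges, starting and ending at unmatched vertices.
Path: W3 → J2 → W4 → J1
(J1 is unmatched in M, so the path is augmenting.)
Flipping edges along this path would increase |M| from 3 to 4.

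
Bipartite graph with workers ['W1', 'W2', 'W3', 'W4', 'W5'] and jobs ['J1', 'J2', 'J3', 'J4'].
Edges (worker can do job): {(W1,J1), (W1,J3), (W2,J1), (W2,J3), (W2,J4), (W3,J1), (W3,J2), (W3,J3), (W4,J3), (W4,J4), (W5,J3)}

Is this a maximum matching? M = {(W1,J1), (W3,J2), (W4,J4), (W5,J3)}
Yes, size 4 is maximum

Proposed matching has size 4.
Maximum matching size for this graph: 4.

This is a maximum matching.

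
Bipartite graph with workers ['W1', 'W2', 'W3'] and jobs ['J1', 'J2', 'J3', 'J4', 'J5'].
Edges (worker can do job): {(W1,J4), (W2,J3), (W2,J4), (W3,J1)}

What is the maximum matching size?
Maximum matching size = 3

Maximum matching: {(W1,J4), (W2,J3), (W3,J1)}
Size: 3

This assigns 3 workers to 3 distinct jobs.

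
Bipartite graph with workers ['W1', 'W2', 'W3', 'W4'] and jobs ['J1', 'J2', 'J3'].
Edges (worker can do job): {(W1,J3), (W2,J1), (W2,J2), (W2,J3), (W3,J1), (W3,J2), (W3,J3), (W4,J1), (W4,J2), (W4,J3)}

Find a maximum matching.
Matching: {(W1,J3), (W3,J1), (W4,J2)}

Maximum matching (size 3):
  W1 → J3
  W3 → J1
  W4 → J2

Each worker is assigned to at most one job, and each job to at most one worker.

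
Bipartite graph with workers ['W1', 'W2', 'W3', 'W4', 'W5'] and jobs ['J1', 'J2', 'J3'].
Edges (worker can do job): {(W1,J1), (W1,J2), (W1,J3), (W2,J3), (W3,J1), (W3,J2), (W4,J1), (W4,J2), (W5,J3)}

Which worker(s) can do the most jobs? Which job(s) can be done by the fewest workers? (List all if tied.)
Most versatile: W1 (3 jobs); Least covered: J1, J2, J3 (3 workers)

Worker degrees (jobs they can do): W1:3, W2:1, W3:2, W4:2, W5:1
Job degrees (workers who can do it): J1:3, J2:3, J3:3

Maximum worker degree is 3, achieved by: W1
Minimum job degree is 3, achieved by: J1, J2, J3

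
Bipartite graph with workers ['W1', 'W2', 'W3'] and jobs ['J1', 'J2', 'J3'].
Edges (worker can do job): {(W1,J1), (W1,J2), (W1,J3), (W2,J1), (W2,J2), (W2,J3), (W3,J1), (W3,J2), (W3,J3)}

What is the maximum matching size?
Maximum matching size = 3

Maximum matching: {(W1,J3), (W2,J2), (W3,J1)}
Size: 3

This assigns 3 workers to 3 distinct jobs.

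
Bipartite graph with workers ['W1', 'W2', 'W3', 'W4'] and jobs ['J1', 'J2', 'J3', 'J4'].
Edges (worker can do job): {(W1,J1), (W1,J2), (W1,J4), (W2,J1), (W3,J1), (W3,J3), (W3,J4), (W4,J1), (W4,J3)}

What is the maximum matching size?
Maximum matching size = 4

Maximum matching: {(W1,J2), (W2,J1), (W3,J4), (W4,J3)}
Size: 4

This assigns 4 workers to 4 distinct jobs.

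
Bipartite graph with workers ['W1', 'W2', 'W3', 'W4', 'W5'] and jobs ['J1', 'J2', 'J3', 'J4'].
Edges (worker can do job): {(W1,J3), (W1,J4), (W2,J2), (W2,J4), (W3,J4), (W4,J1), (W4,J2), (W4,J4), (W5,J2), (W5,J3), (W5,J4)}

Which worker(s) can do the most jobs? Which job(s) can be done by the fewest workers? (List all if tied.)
Most versatile: W4, W5 (3 jobs); Least covered: J1 (1 workers)

Worker degrees (jobs they can do): W1:2, W2:2, W3:1, W4:3, W5:3
Job degrees (workers who can do it): J1:1, J2:3, J3:2, J4:5

Maximum worker degree is 3, achieved by: W4, W5
Minimum job degree is 1, achieved by: J1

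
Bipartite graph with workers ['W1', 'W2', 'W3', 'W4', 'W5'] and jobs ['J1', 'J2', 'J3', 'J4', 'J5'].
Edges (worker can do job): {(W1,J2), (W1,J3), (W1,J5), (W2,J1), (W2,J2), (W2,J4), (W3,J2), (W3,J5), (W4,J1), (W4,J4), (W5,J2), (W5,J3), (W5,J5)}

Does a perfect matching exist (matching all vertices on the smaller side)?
Yes, perfect matching exists (size 5)

Perfect matching: {(W1,J3), (W2,J4), (W3,J2), (W4,J1), (W5,J5)}
All 5 vertices on the smaller side are matched.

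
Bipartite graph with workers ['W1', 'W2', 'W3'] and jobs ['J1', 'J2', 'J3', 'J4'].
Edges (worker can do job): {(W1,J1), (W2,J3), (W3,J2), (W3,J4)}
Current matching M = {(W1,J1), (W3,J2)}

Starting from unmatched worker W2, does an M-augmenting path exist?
Yes: W2 → J3

An M-augmenting path alternates non-matching / matching edges, starting and ending at unmatched vertices.
Path: W2 → J3
(J3 is unmatched in M, so the path is augmenting.)
Flipping edges along this path would increase |M| from 2 to 3.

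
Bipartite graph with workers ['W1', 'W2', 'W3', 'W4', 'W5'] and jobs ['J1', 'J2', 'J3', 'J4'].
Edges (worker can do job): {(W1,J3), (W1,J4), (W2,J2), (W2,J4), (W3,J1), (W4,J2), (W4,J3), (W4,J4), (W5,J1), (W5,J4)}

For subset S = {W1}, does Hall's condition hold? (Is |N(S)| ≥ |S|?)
Yes: |N(S)| = 2, |S| = 1

Subset S = {W1}
Neighbors N(S) = {J3, J4}

|N(S)| = 2, |S| = 1
Hall's condition: |N(S)| ≥ |S| is satisfied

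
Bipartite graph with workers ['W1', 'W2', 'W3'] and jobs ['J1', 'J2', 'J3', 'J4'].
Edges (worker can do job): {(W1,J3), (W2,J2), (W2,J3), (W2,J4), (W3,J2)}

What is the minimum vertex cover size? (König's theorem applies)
Minimum vertex cover size = 3

By König's theorem: in bipartite graphs,
min vertex cover = max matching = 3

Maximum matching has size 3, so minimum vertex cover also has size 3.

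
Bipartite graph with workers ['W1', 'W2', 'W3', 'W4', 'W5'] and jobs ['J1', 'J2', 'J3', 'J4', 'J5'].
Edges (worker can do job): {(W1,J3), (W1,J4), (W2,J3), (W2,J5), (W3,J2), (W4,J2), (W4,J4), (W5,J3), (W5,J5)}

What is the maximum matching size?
Maximum matching size = 4

Maximum matching: {(W1,J3), (W3,J2), (W4,J4), (W5,J5)}
Size: 4

This assigns 4 workers to 4 distinct jobs.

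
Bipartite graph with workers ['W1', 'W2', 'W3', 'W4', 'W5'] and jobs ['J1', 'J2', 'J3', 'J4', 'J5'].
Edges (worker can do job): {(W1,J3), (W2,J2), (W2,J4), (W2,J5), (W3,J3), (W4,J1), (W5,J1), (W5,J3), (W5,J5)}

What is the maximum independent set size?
Maximum independent set = 6

By König's theorem:
- Min vertex cover = Max matching = 4
- Max independent set = Total vertices - Min vertex cover
- Max independent set = 10 - 4 = 6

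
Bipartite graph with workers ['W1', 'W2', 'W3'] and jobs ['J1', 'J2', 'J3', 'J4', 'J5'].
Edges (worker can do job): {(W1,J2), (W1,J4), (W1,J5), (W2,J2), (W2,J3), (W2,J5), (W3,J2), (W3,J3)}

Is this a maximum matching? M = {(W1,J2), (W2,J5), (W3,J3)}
Yes, size 3 is maximum

Proposed matching has size 3.
Maximum matching size for this graph: 3.

This is a maximum matching.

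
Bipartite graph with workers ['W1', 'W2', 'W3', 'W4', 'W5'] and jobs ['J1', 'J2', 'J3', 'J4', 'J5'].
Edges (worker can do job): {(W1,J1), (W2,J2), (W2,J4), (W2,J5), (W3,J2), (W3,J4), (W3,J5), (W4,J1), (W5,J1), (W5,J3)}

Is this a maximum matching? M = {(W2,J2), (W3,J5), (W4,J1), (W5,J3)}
Yes, size 4 is maximum

Proposed matching has size 4.
Maximum matching size for this graph: 4.

This is a maximum matching.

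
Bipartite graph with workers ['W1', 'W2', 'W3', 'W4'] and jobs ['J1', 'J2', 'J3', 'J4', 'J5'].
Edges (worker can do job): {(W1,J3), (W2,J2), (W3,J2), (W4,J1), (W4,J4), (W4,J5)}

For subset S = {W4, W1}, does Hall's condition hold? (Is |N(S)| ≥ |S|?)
Yes: |N(S)| = 4, |S| = 2

Subset S = {W4, W1}
Neighbors N(S) = {J1, J3, J4, J5}

|N(S)| = 4, |S| = 2
Hall's condition: |N(S)| ≥ |S| is satisfied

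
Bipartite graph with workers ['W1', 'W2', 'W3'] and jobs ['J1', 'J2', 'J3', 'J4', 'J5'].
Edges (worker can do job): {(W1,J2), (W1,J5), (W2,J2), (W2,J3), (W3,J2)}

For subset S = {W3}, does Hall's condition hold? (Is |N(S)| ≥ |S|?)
Yes: |N(S)| = 1, |S| = 1

Subset S = {W3}
Neighbors N(S) = {J2}

|N(S)| = 1, |S| = 1
Hall's condition: |N(S)| ≥ |S| is satisfied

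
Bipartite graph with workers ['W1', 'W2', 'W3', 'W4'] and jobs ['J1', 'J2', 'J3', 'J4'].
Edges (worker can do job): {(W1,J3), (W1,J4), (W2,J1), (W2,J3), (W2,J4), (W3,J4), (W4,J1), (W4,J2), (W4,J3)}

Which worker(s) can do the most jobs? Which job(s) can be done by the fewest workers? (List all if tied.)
Most versatile: W2, W4 (3 jobs); Least covered: J2 (1 workers)

Worker degrees (jobs they can do): W1:2, W2:3, W3:1, W4:3
Job degrees (workers who can do it): J1:2, J2:1, J3:3, J4:3

Maximum worker degree is 3, achieved by: W2, W4
Minimum job degree is 1, achieved by: J2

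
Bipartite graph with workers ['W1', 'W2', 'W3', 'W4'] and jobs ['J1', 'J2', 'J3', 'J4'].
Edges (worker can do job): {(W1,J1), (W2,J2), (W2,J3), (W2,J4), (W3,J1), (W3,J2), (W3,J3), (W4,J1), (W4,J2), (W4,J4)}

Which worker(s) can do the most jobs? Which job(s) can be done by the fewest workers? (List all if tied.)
Most versatile: W2, W3, W4 (3 jobs); Least covered: J3, J4 (2 workers)

Worker degrees (jobs they can do): W1:1, W2:3, W3:3, W4:3
Job degrees (workers who can do it): J1:3, J2:3, J3:2, J4:2

Maximum worker degree is 3, achieved by: W2, W3, W4
Minimum job degree is 2, achieved by: J3, J4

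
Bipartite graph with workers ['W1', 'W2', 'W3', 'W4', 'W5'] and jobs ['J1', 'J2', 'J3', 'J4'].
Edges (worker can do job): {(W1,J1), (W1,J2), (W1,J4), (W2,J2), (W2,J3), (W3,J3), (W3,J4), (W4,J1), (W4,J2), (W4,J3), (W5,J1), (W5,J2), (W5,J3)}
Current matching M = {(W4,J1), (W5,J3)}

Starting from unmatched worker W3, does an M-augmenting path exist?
Yes: W3 → J4

An M-augmenting path alternates non-matching / matching edges, starting and ending at unmatched vertices.
Path: W3 → J4
(J4 is unmatched in M, so the path is augmenting.)
Flipping edges along this path would increase |M| from 2 to 3.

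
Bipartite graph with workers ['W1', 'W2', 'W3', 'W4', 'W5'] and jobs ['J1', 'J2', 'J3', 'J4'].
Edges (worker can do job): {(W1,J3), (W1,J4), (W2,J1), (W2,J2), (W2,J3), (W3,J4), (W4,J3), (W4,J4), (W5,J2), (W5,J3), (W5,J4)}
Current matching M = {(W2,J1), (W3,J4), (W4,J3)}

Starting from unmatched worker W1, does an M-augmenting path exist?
No augmenting path from W1

Alternating search from W1 reaches jobs: {J3, J4}.
Every reachable job is already matched in M, and following those matched edges back to workers exposes no further unvisited jobs.
No M-augmenting path from W1 exists.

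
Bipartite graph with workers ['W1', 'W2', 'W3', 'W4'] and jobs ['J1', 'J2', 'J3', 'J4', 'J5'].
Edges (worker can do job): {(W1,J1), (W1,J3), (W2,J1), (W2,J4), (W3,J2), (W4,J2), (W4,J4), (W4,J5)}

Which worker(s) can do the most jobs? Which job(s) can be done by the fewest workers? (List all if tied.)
Most versatile: W4 (3 jobs); Least covered: J3, J5 (1 workers)

Worker degrees (jobs they can do): W1:2, W2:2, W3:1, W4:3
Job degrees (workers who can do it): J1:2, J2:2, J3:1, J4:2, J5:1

Maximum worker degree is 3, achieved by: W4
Minimum job degree is 1, achieved by: J3, J5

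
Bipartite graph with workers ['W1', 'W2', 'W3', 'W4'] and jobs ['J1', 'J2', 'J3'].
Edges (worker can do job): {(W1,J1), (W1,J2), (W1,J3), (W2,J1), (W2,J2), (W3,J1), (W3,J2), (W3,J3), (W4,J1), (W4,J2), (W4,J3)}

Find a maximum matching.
Matching: {(W1,J2), (W3,J3), (W4,J1)}

Maximum matching (size 3):
  W1 → J2
  W3 → J3
  W4 → J1

Each worker is assigned to at most one job, and each job to at most one worker.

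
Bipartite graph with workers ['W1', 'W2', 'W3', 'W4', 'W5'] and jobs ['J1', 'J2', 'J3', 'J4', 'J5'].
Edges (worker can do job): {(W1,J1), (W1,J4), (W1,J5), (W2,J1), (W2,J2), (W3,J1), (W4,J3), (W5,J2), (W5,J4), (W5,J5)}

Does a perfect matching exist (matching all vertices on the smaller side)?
Yes, perfect matching exists (size 5)

Perfect matching: {(W1,J5), (W2,J2), (W3,J1), (W4,J3), (W5,J4)}
All 5 vertices on the smaller side are matched.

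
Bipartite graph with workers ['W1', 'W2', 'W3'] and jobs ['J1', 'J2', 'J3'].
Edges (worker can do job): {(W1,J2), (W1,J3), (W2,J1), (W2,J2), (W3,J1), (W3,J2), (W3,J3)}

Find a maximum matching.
Matching: {(W1,J2), (W2,J1), (W3,J3)}

Maximum matching (size 3):
  W1 → J2
  W2 → J1
  W3 → J3

Each worker is assigned to at most one job, and each job to at most one worker.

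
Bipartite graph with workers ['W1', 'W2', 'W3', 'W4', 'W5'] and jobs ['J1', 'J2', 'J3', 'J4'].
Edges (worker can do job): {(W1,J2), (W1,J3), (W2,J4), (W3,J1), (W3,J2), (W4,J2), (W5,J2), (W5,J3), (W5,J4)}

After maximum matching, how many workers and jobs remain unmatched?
Unmatched: 1 workers, 0 jobs

Maximum matching size: 4
Workers: 5 total, 4 matched, 1 unmatched
Jobs: 4 total, 4 matched, 0 unmatched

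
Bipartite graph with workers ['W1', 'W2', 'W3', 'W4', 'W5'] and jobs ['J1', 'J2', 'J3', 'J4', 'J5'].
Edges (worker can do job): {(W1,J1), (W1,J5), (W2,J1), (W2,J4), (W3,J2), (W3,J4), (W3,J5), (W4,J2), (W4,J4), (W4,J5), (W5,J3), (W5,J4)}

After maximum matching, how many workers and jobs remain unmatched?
Unmatched: 0 workers, 0 jobs

Maximum matching size: 5
Workers: 5 total, 5 matched, 0 unmatched
Jobs: 5 total, 5 matched, 0 unmatched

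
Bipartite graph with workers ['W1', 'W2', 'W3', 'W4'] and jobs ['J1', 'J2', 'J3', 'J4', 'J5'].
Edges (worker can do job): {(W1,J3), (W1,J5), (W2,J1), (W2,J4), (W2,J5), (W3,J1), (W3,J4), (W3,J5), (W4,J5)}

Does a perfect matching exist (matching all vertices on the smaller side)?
Yes, perfect matching exists (size 4)

Perfect matching: {(W1,J3), (W2,J4), (W3,J1), (W4,J5)}
All 4 vertices on the smaller side are matched.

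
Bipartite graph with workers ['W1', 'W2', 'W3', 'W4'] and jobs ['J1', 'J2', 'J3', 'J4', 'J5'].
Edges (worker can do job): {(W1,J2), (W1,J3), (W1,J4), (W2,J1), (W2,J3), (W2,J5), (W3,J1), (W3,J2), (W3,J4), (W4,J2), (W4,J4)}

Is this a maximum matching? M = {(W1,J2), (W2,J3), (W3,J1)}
No, size 3 is not maximum

Proposed matching has size 3.
Maximum matching size for this graph: 4.

This is NOT maximum - can be improved to size 4.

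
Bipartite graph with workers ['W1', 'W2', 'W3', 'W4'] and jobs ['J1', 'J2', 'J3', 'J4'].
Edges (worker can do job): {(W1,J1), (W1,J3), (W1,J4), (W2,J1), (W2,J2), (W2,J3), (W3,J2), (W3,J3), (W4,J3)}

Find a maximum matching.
Matching: {(W1,J4), (W2,J1), (W3,J2), (W4,J3)}

Maximum matching (size 4):
  W1 → J4
  W2 → J1
  W3 → J2
  W4 → J3

Each worker is assigned to at most one job, and each job to at most one worker.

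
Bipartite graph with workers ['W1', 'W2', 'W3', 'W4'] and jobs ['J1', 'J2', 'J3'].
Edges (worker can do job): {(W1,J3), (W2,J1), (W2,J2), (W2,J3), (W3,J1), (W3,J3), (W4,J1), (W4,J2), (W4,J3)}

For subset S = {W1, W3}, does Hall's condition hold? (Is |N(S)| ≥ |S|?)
Yes: |N(S)| = 2, |S| = 2

Subset S = {W1, W3}
Neighbors N(S) = {J1, J3}

|N(S)| = 2, |S| = 2
Hall's condition: |N(S)| ≥ |S| is satisfied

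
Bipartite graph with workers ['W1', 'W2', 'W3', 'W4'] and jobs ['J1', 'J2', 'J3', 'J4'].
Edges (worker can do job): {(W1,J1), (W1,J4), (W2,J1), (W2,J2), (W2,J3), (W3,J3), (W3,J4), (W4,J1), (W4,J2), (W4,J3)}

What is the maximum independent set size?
Maximum independent set = 4

By König's theorem:
- Min vertex cover = Max matching = 4
- Max independent set = Total vertices - Min vertex cover
- Max independent set = 8 - 4 = 4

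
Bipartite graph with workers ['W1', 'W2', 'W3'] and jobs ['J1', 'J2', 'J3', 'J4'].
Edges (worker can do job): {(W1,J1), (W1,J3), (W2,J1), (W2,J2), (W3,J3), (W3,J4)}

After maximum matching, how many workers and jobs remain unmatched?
Unmatched: 0 workers, 1 jobs

Maximum matching size: 3
Workers: 3 total, 3 matched, 0 unmatched
Jobs: 4 total, 3 matched, 1 unmatched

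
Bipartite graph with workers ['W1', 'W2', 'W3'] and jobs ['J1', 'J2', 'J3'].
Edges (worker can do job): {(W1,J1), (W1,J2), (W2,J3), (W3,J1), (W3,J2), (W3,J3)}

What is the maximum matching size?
Maximum matching size = 3

Maximum matching: {(W1,J1), (W2,J3), (W3,J2)}
Size: 3

This assigns 3 workers to 3 distinct jobs.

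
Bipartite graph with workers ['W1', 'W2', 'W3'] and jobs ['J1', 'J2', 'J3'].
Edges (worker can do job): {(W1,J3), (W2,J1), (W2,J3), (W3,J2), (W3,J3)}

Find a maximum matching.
Matching: {(W1,J3), (W2,J1), (W3,J2)}

Maximum matching (size 3):
  W1 → J3
  W2 → J1
  W3 → J2

Each worker is assigned to at most one job, and each job to at most one worker.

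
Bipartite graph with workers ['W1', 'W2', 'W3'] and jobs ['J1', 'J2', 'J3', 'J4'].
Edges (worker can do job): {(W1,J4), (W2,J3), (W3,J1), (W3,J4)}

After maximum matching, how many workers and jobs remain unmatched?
Unmatched: 0 workers, 1 jobs

Maximum matching size: 3
Workers: 3 total, 3 matched, 0 unmatched
Jobs: 4 total, 3 matched, 1 unmatched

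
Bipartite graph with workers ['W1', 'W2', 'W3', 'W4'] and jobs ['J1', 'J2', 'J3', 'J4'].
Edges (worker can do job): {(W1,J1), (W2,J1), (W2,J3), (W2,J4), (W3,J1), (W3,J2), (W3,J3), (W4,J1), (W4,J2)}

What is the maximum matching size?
Maximum matching size = 4

Maximum matching: {(W1,J1), (W2,J4), (W3,J3), (W4,J2)}
Size: 4

This assigns 4 workers to 4 distinct jobs.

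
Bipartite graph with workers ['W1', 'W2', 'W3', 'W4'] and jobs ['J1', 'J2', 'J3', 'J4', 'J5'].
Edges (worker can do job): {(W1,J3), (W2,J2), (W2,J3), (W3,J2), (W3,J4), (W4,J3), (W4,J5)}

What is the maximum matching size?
Maximum matching size = 4

Maximum matching: {(W1,J3), (W2,J2), (W3,J4), (W4,J5)}
Size: 4

This assigns 4 workers to 4 distinct jobs.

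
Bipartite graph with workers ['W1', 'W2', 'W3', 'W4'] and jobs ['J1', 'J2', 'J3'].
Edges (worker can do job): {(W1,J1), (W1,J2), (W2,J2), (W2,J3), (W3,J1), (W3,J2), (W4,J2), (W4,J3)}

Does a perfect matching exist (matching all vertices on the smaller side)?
Yes, perfect matching exists (size 3)

Perfect matching: {(W1,J2), (W3,J1), (W4,J3)}
All 3 vertices on the smaller side are matched.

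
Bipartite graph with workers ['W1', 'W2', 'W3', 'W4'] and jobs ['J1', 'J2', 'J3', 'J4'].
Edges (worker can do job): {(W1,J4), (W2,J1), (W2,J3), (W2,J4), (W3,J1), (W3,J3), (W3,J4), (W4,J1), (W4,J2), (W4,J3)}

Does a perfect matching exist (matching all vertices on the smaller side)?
Yes, perfect matching exists (size 4)

Perfect matching: {(W1,J4), (W2,J1), (W3,J3), (W4,J2)}
All 4 vertices on the smaller side are matched.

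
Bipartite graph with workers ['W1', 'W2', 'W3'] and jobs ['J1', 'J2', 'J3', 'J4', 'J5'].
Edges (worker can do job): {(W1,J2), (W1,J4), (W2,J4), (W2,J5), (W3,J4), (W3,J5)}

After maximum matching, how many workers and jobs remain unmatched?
Unmatched: 0 workers, 2 jobs

Maximum matching size: 3
Workers: 3 total, 3 matched, 0 unmatched
Jobs: 5 total, 3 matched, 2 unmatched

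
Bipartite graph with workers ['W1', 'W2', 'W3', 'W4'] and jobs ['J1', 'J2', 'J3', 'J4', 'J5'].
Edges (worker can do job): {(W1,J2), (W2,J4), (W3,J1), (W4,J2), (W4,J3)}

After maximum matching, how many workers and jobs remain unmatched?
Unmatched: 0 workers, 1 jobs

Maximum matching size: 4
Workers: 4 total, 4 matched, 0 unmatched
Jobs: 5 total, 4 matched, 1 unmatched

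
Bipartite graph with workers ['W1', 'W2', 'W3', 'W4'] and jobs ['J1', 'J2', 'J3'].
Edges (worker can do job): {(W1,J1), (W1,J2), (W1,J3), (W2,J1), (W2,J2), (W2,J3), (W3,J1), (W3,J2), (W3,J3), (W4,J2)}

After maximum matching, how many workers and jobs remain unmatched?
Unmatched: 1 workers, 0 jobs

Maximum matching size: 3
Workers: 4 total, 3 matched, 1 unmatched
Jobs: 3 total, 3 matched, 0 unmatched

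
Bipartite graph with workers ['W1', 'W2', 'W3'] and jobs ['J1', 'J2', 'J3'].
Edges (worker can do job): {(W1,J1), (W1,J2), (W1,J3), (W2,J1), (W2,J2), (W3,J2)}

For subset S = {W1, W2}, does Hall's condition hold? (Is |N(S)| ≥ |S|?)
Yes: |N(S)| = 3, |S| = 2

Subset S = {W1, W2}
Neighbors N(S) = {J1, J2, J3}

|N(S)| = 3, |S| = 2
Hall's condition: |N(S)| ≥ |S| is satisfied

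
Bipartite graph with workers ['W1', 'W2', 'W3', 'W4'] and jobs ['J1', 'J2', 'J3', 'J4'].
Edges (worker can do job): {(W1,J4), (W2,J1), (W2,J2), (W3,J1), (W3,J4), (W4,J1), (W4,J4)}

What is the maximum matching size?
Maximum matching size = 3

Maximum matching: {(W2,J2), (W3,J4), (W4,J1)}
Size: 3

This assigns 3 workers to 3 distinct jobs.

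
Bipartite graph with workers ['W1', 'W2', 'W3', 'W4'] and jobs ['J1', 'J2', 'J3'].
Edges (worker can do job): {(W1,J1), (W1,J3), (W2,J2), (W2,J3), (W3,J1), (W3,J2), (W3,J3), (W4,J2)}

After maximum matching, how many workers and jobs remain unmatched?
Unmatched: 1 workers, 0 jobs

Maximum matching size: 3
Workers: 4 total, 3 matched, 1 unmatched
Jobs: 3 total, 3 matched, 0 unmatched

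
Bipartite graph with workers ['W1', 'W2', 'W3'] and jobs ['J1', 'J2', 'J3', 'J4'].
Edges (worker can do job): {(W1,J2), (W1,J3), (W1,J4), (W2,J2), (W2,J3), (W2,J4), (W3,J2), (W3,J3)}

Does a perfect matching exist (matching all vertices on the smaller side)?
Yes, perfect matching exists (size 3)

Perfect matching: {(W1,J2), (W2,J4), (W3,J3)}
All 3 vertices on the smaller side are matched.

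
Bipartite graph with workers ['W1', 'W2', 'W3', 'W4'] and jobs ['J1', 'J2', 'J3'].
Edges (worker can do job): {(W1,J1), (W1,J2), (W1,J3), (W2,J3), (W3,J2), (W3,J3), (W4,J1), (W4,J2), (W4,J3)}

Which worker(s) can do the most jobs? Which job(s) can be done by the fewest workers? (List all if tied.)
Most versatile: W1, W4 (3 jobs); Least covered: J1 (2 workers)

Worker degrees (jobs they can do): W1:3, W2:1, W3:2, W4:3
Job degrees (workers who can do it): J1:2, J2:3, J3:4

Maximum worker degree is 3, achieved by: W1, W4
Minimum job degree is 2, achieved by: J1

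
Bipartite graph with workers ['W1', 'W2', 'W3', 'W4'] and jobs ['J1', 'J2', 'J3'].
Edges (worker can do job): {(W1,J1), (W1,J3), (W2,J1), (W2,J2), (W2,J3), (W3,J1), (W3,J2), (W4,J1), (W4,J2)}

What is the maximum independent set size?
Maximum independent set = 4

By König's theorem:
- Min vertex cover = Max matching = 3
- Max independent set = Total vertices - Min vertex cover
- Max independent set = 7 - 3 = 4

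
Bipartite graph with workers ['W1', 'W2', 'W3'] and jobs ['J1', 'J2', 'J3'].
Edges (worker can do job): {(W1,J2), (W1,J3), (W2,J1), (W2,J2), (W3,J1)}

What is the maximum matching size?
Maximum matching size = 3

Maximum matching: {(W1,J3), (W2,J2), (W3,J1)}
Size: 3

This assigns 3 workers to 3 distinct jobs.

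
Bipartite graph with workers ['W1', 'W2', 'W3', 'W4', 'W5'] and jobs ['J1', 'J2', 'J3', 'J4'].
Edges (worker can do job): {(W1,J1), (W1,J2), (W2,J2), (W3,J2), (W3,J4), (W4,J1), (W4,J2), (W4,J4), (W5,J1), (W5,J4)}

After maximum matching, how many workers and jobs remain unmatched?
Unmatched: 2 workers, 1 jobs

Maximum matching size: 3
Workers: 5 total, 3 matched, 2 unmatched
Jobs: 4 total, 3 matched, 1 unmatched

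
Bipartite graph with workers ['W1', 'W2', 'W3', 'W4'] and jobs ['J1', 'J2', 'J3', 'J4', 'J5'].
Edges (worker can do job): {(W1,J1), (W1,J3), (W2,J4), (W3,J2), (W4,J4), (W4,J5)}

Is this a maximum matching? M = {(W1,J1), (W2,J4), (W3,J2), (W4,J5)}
Yes, size 4 is maximum

Proposed matching has size 4.
Maximum matching size for this graph: 4.

This is a maximum matching.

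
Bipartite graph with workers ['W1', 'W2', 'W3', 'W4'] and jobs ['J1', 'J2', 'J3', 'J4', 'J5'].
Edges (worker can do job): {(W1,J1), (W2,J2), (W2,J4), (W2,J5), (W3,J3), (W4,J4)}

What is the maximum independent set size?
Maximum independent set = 5

By König's theorem:
- Min vertex cover = Max matching = 4
- Max independent set = Total vertices - Min vertex cover
- Max independent set = 9 - 4 = 5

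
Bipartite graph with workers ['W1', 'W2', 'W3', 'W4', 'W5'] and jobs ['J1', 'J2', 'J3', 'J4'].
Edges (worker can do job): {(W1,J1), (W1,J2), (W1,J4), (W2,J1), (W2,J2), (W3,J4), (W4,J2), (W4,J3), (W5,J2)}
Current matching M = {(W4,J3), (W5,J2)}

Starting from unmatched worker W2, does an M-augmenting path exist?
Yes: W2 → J1

An M-augmenting path alternates non-matching / matching edges, starting and ending at unmatched vertices.
Path: W2 → J1
(J1 is unmatched in M, so the path is augmenting.)
Flipping edges along this path would increase |M| from 2 to 3.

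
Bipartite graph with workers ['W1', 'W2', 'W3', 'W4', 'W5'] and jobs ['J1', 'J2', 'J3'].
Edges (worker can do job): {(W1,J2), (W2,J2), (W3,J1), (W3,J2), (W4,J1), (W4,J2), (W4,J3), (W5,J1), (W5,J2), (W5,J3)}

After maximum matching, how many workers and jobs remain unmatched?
Unmatched: 2 workers, 0 jobs

Maximum matching size: 3
Workers: 5 total, 3 matched, 2 unmatched
Jobs: 3 total, 3 matched, 0 unmatched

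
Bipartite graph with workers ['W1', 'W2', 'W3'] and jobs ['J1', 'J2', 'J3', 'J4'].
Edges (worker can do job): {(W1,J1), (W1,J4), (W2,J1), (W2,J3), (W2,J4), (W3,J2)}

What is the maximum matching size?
Maximum matching size = 3

Maximum matching: {(W1,J4), (W2,J1), (W3,J2)}
Size: 3

This assigns 3 workers to 3 distinct jobs.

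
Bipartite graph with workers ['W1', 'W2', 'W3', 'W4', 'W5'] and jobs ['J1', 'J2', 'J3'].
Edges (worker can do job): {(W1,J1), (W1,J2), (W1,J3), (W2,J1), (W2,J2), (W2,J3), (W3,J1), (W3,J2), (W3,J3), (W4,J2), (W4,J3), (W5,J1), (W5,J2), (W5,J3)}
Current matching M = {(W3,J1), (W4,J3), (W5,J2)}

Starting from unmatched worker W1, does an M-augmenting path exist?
No augmenting path from W1

Alternating search from W1 reaches jobs: {J1, J2, J3}.
Every reachable job is already matched in M, and following those matched edges back to workers exposes no further unvisited jobs.
No M-augmenting path from W1 exists.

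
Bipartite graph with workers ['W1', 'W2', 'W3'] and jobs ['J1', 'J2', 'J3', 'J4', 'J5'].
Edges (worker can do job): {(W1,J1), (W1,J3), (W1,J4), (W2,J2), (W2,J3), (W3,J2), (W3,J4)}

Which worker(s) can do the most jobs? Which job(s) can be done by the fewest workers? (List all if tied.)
Most versatile: W1 (3 jobs); Least covered: J5 (0 workers)

Worker degrees (jobs they can do): W1:3, W2:2, W3:2
Job degrees (workers who can do it): J1:1, J2:2, J3:2, J4:2, J5:0

Maximum worker degree is 3, achieved by: W1
Minimum job degree is 0, achieved by: J5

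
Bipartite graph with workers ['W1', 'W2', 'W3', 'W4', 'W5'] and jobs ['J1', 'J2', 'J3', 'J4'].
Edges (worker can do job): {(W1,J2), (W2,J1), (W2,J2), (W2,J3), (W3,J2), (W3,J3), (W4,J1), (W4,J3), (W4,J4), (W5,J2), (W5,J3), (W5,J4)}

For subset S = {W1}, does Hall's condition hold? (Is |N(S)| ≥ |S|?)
Yes: |N(S)| = 1, |S| = 1

Subset S = {W1}
Neighbors N(S) = {J2}

|N(S)| = 1, |S| = 1
Hall's condition: |N(S)| ≥ |S| is satisfied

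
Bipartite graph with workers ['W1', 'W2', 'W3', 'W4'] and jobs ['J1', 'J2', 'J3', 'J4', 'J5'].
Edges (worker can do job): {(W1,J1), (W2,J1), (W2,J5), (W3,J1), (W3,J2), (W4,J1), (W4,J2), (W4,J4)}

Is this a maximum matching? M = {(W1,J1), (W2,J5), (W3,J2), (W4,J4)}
Yes, size 4 is maximum

Proposed matching has size 4.
Maximum matching size for this graph: 4.

This is a maximum matching.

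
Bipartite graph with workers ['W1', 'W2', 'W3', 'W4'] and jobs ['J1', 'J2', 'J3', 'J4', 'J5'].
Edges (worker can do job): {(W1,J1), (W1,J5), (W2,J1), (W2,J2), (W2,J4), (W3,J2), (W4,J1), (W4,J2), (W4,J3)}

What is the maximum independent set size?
Maximum independent set = 5

By König's theorem:
- Min vertex cover = Max matching = 4
- Max independent set = Total vertices - Min vertex cover
- Max independent set = 9 - 4 = 5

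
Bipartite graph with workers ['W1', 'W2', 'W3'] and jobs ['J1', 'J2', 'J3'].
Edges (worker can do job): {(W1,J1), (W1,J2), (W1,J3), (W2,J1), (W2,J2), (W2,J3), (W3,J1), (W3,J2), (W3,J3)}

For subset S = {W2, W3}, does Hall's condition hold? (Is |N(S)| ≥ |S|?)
Yes: |N(S)| = 3, |S| = 2

Subset S = {W2, W3}
Neighbors N(S) = {J1, J2, J3}

|N(S)| = 3, |S| = 2
Hall's condition: |N(S)| ≥ |S| is satisfied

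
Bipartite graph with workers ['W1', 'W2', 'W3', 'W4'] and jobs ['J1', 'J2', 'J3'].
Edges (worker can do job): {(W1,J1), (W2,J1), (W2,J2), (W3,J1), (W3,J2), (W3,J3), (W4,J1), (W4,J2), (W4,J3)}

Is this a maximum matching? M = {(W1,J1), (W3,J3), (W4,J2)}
Yes, size 3 is maximum

Proposed matching has size 3.
Maximum matching size for this graph: 3.

This is a maximum matching.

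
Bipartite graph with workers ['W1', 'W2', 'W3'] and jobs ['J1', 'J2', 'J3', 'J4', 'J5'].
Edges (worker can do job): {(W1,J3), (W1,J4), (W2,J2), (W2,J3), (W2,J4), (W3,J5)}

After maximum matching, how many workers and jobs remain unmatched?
Unmatched: 0 workers, 2 jobs

Maximum matching size: 3
Workers: 3 total, 3 matched, 0 unmatched
Jobs: 5 total, 3 matched, 2 unmatched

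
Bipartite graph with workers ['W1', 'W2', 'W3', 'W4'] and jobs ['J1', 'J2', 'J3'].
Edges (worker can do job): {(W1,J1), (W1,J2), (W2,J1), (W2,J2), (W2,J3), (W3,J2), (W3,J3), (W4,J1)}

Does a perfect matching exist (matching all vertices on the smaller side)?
Yes, perfect matching exists (size 3)

Perfect matching: {(W1,J2), (W3,J3), (W4,J1)}
All 3 vertices on the smaller side are matched.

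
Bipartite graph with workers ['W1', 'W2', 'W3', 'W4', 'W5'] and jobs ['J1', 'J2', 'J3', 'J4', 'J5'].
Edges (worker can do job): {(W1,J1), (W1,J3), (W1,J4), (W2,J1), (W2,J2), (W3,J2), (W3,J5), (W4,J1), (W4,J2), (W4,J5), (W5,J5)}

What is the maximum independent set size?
Maximum independent set = 6

By König's theorem:
- Min vertex cover = Max matching = 4
- Max independent set = Total vertices - Min vertex cover
- Max independent set = 10 - 4 = 6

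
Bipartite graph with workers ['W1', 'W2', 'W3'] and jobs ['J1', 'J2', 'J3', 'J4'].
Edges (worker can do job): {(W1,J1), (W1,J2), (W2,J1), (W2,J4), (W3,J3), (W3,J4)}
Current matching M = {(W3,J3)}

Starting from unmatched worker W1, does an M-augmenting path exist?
Yes: W1 → J1

An M-augmenting path alternates non-matching / matching edges, starting and ending at unmatched vertices.
Path: W1 → J1
(J1 is unmatched in M, so the path is augmenting.)
Flipping edges along this path would increase |M| from 1 to 2.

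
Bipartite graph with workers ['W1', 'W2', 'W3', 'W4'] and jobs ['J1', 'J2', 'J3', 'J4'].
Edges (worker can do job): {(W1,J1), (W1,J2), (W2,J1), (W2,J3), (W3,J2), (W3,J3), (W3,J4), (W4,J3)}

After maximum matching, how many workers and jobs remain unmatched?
Unmatched: 0 workers, 0 jobs

Maximum matching size: 4
Workers: 4 total, 4 matched, 0 unmatched
Jobs: 4 total, 4 matched, 0 unmatched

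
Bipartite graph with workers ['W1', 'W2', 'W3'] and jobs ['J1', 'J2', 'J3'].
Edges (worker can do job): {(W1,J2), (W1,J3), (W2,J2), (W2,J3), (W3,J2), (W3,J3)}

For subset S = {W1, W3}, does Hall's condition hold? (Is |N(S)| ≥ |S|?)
Yes: |N(S)| = 2, |S| = 2

Subset S = {W1, W3}
Neighbors N(S) = {J2, J3}

|N(S)| = 2, |S| = 2
Hall's condition: |N(S)| ≥ |S| is satisfied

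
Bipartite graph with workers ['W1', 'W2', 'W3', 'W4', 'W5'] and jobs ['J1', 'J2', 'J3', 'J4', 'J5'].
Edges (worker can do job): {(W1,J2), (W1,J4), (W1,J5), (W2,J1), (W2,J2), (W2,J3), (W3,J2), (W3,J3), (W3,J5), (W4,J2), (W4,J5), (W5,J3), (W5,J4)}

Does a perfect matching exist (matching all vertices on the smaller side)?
Yes, perfect matching exists (size 5)

Perfect matching: {(W1,J4), (W2,J1), (W3,J5), (W4,J2), (W5,J3)}
All 5 vertices on the smaller side are matched.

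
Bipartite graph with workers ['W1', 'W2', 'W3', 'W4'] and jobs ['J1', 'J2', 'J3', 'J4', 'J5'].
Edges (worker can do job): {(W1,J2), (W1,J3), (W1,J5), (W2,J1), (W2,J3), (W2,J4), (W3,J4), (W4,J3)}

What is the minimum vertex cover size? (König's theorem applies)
Minimum vertex cover size = 4

By König's theorem: in bipartite graphs,
min vertex cover = max matching = 4

Maximum matching has size 4, so minimum vertex cover also has size 4.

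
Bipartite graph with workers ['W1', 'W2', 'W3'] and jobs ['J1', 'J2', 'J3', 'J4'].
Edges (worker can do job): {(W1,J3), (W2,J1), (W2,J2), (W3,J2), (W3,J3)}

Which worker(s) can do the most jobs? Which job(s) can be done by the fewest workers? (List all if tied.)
Most versatile: W2, W3 (2 jobs); Least covered: J4 (0 workers)

Worker degrees (jobs they can do): W1:1, W2:2, W3:2
Job degrees (workers who can do it): J1:1, J2:2, J3:2, J4:0

Maximum worker degree is 2, achieved by: W2, W3
Minimum job degree is 0, achieved by: J4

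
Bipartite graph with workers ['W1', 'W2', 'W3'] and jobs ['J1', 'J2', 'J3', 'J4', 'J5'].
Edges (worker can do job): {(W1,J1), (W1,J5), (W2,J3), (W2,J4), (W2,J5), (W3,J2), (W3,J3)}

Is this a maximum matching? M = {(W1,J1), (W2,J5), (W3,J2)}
Yes, size 3 is maximum

Proposed matching has size 3.
Maximum matching size for this graph: 3.

This is a maximum matching.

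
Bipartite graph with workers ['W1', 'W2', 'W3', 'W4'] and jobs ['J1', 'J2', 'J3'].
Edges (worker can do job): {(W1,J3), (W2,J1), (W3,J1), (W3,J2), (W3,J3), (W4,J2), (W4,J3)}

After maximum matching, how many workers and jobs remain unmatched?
Unmatched: 1 workers, 0 jobs

Maximum matching size: 3
Workers: 4 total, 3 matched, 1 unmatched
Jobs: 3 total, 3 matched, 0 unmatched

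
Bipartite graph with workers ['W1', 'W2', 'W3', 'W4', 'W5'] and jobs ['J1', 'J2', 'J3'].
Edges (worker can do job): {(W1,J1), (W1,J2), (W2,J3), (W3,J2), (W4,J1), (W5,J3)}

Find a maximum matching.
Matching: {(W3,J2), (W4,J1), (W5,J3)}

Maximum matching (size 3):
  W3 → J2
  W4 → J1
  W5 → J3

Each worker is assigned to at most one job, and each job to at most one worker.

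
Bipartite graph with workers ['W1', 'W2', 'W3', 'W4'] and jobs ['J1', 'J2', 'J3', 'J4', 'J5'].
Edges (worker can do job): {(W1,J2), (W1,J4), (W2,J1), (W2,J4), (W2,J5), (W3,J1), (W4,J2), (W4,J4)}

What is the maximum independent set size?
Maximum independent set = 5

By König's theorem:
- Min vertex cover = Max matching = 4
- Max independent set = Total vertices - Min vertex cover
- Max independent set = 9 - 4 = 5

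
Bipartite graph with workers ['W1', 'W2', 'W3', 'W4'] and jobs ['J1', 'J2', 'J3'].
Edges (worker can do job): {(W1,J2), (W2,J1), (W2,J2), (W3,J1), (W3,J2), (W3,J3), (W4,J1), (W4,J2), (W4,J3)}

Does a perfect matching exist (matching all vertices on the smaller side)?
Yes, perfect matching exists (size 3)

Perfect matching: {(W2,J1), (W3,J3), (W4,J2)}
All 3 vertices on the smaller side are matched.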